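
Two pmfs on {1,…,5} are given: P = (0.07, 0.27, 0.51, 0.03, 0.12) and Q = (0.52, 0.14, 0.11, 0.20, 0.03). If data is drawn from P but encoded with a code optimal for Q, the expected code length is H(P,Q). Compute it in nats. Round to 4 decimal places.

H(P,Q) = −Σ p·ln q.
  −0.07·ln(0.52) = 0.04577
  −0.27·ln(0.14) = 0.53085
  −0.51·ln(0.11) = 1.12571
  −0.03·ln(0.20) = 0.04828
  −0.12·ln(0.03) = 0.42079
H(P,Q) = 2.1714 nats.

2.1714 nats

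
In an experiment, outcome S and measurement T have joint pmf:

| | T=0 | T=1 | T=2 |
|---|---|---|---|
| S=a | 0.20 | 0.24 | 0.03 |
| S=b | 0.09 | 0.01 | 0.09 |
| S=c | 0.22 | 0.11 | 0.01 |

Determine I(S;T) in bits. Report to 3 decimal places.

Marginals: p(S) = (0.4700, 0.1900, 0.3400), p(T) = (0.5100, 0.3600, 0.1300).
I(S;T) = H(S) + H(T) − H(S,T).
H(S) = 1.4964, H(T) = 1.4087, H(S,T) = 2.6993.
I(S;T) = 1.4964 + 1.4087 − 2.6993 = 0.206 bits.

0.206 bits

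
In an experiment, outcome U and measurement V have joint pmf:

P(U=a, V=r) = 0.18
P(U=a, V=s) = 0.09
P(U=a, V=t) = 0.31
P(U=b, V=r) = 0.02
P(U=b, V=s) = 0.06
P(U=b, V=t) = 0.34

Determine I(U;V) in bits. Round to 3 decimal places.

Marginals: p(U) = (0.5800, 0.4200), p(V) = (0.2000, 0.1500, 0.6500).
I(U;V) = Σ p(x,y)·log₂[p(x,y)/(p(x)p(y))].
  (a,r): 0.18·log₂(1.5517) = 0.1141
  (a,s): 0.09·log₂(1.0345) = 0.0044
  (a,t): 0.31·log₂(0.8223) = -0.0875
  (b,r): 0.02·log₂(0.2381) = -0.0414
  (b,s): 0.06·log₂(0.9524) = -0.0042
  (b,t): 0.34·log₂(1.2454) = 0.1077
Sum = 0.093 bits.

0.093 bits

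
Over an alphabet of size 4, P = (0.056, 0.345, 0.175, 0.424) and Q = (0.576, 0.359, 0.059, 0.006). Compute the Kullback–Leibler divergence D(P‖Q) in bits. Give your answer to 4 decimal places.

D(P‖Q) = Σ p·log₂(p/q).
  0.056·log₂(0.056/0.576) = -0.18830
  0.345·log₂(0.345/0.359) = -0.01980
  0.175·log₂(0.175/0.059) = 0.27450
  0.424·log₂(0.424/0.006) = 2.60461
D(P‖Q) = 2.6710 bits.

2.6710 bits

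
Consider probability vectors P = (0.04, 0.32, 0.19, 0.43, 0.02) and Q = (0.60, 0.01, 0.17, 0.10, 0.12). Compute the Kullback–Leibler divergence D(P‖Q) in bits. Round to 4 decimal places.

2.3274 bits

D(P‖Q) = Σ p·log₂(p/q).
  0.04·log₂(0.04/0.60) = -0.15628
  0.32·log₂(0.32/0.01) = 1.60000
  0.19·log₂(0.19/0.17) = 0.03049
  0.43·log₂(0.43/0.10) = 0.90486
  0.02·log₂(0.02/0.12) = -0.05170
D(P‖Q) = 2.3274 bits.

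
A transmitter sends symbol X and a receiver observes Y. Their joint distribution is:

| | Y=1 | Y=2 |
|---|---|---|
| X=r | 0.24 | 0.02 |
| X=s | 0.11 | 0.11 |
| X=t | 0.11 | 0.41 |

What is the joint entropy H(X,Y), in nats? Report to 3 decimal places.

H(X,Y) = −Σ p(x,y)·ln p(x,y) over all 6 cells.
  cell (r,1): −0.24·ln0.24 = 0.3425
  cell (r,2): −0.02·ln0.02 = 0.0782
  cell (s,1): −0.11·ln0.11 = 0.2428
  cell (s,2): −0.11·ln0.11 = 0.2428
  cell (t,1): −0.11·ln0.11 = 0.2428
  cell (t,2): −0.41·ln0.41 = 0.3656
Sum = 1.515 nats.

1.515 nats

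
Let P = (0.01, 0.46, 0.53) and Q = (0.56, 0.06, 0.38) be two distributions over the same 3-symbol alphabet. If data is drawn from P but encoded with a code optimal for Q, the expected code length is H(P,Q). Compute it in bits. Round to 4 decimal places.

H(P,Q) = −Σ p·log₂ q.
  −0.01·log₂(0.56) = 0.00837
  −0.46·log₂(0.06) = 1.86709
  −0.53·log₂(0.38) = 0.73984
H(P,Q) = 2.6153 bits.

2.6153 bits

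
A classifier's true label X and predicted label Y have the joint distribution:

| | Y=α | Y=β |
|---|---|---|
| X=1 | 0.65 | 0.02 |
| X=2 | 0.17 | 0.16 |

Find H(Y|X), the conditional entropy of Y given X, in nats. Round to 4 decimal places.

0.3185 nats

Marginals: p(X) = (0.6700, 0.3300), p(Y) = (0.8200, 0.1800).
H(Y|X) = Σ p(X) · H(Y|X=·).
  X=1: p=0.6700, H(Y|X=1) = 0.1342
  X=2: p=0.3300, H(Y|X=2) = 0.6927
Weighted sum = 0.3185 nats.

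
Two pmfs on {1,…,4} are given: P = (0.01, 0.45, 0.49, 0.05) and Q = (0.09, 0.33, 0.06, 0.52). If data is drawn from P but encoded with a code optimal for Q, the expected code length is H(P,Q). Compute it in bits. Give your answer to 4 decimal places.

2.7905 bits

H(P,Q) = −Σ p·log₂ q.
  −0.01·log₂(0.09) = 0.03474
  −0.45·log₂(0.33) = 0.71976
  −0.49·log₂(0.06) = 1.98886
  −0.05·log₂(0.52) = 0.04717
H(P,Q) = 2.7905 bits.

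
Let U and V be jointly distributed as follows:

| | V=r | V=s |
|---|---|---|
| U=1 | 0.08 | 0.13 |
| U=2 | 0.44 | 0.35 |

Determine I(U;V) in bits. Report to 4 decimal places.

0.0149 bits

Marginals: p(U) = (0.2100, 0.7900), p(V) = (0.5200, 0.4800).
I(U;V) = Σ p(x,y)·log₂[p(x,y)/(p(x)p(y))].
  (1,r): 0.08·log₂(0.7326) = -0.03591
  (1,s): 0.13·log₂(1.2897) = 0.04771
  (2,r): 0.44·log₂(1.0711) = 0.04359
  (2,s): 0.35·log₂(0.9230) = -0.04046
Sum = 0.0149 bits.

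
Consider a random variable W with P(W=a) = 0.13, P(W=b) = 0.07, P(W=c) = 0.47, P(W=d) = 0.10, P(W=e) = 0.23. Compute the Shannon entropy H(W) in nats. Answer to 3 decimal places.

1.375 nats

H(W) = −Σ p·ln p.
  −(0.13)·ln(0.13) = 0.2652
  −(0.07)·ln(0.07) = 0.1861
  −(0.47)·ln(0.47) = 0.3549
  −(0.10)·ln(0.10) = 0.2303
  −(0.23)·ln(0.23) = 0.3380
Sum: 0.2652 + 0.1861 + 0.3549 + 0.2303 + 0.3380 = 1.375 nats.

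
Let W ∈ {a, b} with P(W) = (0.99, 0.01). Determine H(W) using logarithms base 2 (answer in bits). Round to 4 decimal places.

H(W) = −Σ p·log₂ p.
  −(0.99)·log₂(0.99) = 0.01435
  −(0.01)·log₂(0.01) = 0.06644
Sum: 0.01435 + 0.06644 = 0.0808 bits.

0.0808 bits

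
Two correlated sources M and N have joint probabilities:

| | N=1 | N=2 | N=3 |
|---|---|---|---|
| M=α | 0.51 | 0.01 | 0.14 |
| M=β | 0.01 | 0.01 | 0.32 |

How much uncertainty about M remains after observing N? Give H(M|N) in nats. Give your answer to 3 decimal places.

Marginals: p(M) = (0.6600, 0.3400), p(N) = (0.5200, 0.0200, 0.4600).
H(M|N) = Σ p(N) · H(M|N=·).
  N=1: p=0.5200, H(M|N=1) = 0.0950
  N=2: p=0.0200, H(M|N=2) = 0.6931
  N=3: p=0.4600, H(M|N=3) = 0.6145
Weighted sum = 0.346 nats.

0.346 nats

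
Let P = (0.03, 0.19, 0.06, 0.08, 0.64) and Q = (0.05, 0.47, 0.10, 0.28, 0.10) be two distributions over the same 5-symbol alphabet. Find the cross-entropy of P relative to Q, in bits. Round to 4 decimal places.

2.8089 bits

H(P,Q) = −Σ p·log₂ q.
  −0.03·log₂(0.05) = 0.12966
  −0.19·log₂(0.47) = 0.20696
  −0.06·log₂(0.10) = 0.19932
  −0.08·log₂(0.28) = 0.14692
  −0.64·log₂(0.10) = 2.12603
H(P,Q) = 2.8089 bits.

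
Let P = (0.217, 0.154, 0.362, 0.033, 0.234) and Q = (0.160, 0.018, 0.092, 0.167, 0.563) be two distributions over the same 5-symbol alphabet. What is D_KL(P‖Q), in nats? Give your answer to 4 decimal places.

D(P‖Q) = Σ p·ln(p/q).
  0.217·ln(0.217/0.160) = 0.06613
  0.154·ln(0.154/0.018) = 0.33057
  0.362·ln(0.362/0.092) = 0.49589
  0.033·ln(0.033/0.167) = -0.05351
  0.234·ln(0.234/0.563) = -0.20544
D(P‖Q) = 0.6336 nats.

0.6336 nats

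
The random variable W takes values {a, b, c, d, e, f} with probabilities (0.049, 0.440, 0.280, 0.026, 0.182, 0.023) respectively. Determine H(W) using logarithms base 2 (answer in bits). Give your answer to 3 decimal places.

H(W) = −Σ p·log₂ p.
  −(0.049)·log₂(0.049) = 0.2132
  −(0.440)·log₂(0.440) = 0.5211
  −(0.280)·log₂(0.280) = 0.5142
  −(0.026)·log₂(0.026) = 0.1369
  −(0.182)·log₂(0.182) = 0.4474
  −(0.023)·log₂(0.023) = 0.1252
Sum: 0.2132 + 0.5211 + 0.5142 + 0.1369 + 0.4474 + 0.1252 = 1.958 bits.

1.958 bits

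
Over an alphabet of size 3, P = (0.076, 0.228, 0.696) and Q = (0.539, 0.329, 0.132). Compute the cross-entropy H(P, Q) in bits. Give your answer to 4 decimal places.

2.4667 bits

H(P,Q) = −Σ p·log₂ q.
  −0.076·log₂(0.539) = 0.06776
  −0.228·log₂(0.329) = 0.36568
  −0.696·log₂(0.132) = 2.03329
H(P,Q) = 2.4667 bits.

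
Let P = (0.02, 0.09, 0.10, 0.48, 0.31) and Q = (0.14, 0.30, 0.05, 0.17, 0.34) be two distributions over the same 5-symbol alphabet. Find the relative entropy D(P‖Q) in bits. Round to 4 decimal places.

0.5650 bits

D(P‖Q) = Σ p·log₂(p/q).
  0.02·log₂(0.02/0.14) = -0.05615
  0.09·log₂(0.09/0.30) = -0.15633
  0.10·log₂(0.10/0.05) = 0.10000
  0.48·log₂(0.48/0.17) = 0.71880
  0.31·log₂(0.31/0.34) = -0.04131
D(P‖Q) = 0.5650 bits.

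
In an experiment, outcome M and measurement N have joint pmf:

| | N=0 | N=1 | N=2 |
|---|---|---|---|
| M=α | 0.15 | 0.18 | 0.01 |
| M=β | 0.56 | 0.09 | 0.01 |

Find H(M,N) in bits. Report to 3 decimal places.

H(M,N) = −Σ p(x,y)·log₂ p(x,y) over all 6 cells.
  cell (α,0): −0.15·log₂0.15 = 0.4105
  cell (α,1): −0.18·log₂0.18 = 0.4453
  cell (α,2): −0.01·log₂0.01 = 0.0664
  cell (β,0): −0.56·log₂0.56 = 0.4684
  cell (β,1): −0.09·log₂0.09 = 0.3127
  cell (β,2): −0.01·log₂0.01 = 0.0664
Sum = 1.770 bits.

1.770 bits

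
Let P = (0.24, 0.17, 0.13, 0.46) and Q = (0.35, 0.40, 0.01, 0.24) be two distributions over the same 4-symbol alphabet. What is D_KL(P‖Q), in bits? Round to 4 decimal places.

0.5723 bits

D(P‖Q) = Σ p·log₂(p/q).
  0.24·log₂(0.24/0.35) = -0.13064
  0.17·log₂(0.17/0.40) = -0.20986
  0.13·log₂(0.13/0.01) = 0.48106
  0.46·log₂(0.46/0.24) = 0.43176
D(P‖Q) = 0.5723 bits.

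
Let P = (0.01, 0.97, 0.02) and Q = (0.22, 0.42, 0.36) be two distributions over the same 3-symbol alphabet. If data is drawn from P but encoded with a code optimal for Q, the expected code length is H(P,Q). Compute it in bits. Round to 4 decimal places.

H(P,Q) = −Σ p·log₂ q.
  −0.01·log₂(0.22) = 0.02184
  −0.97·log₂(0.42) = 1.21399
  −0.02·log₂(0.36) = 0.02948
H(P,Q) = 1.2653 bits.

1.2653 bits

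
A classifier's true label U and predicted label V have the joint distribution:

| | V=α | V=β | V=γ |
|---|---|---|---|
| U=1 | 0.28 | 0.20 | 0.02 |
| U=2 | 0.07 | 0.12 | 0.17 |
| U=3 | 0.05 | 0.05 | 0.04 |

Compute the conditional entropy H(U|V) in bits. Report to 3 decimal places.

1.232 bits

Chain rule: H(U|V) = H(U,V) − H(V).
Marginals: p(U) = (0.5000, 0.3600, 0.1400), p(V) = (0.4000, 0.3700, 0.2300).
H(U,V) = 2.7796 bits; H(V) = 1.5472 bits.
H(U|V) = 2.7796 − 1.5472 = 1.232 bits.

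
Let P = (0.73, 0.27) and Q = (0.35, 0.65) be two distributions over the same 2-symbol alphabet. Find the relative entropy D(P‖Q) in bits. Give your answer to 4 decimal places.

0.4320 bits

D(P‖Q) = Σ p·log₂(p/q).
  0.73·log₂(0.73/0.35) = 0.77420
  0.27·log₂(0.27/0.65) = -0.34222
D(P‖Q) = 0.4320 bits.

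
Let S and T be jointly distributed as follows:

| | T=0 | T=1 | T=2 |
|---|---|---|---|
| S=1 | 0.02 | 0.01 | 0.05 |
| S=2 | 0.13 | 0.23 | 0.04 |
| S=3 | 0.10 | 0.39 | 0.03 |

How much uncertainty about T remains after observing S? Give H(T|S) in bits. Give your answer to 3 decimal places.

Marginals: p(S) = (0.0800, 0.4000, 0.5200), p(T) = (0.2500, 0.6300, 0.1200).
H(T|S) = Σ p(S) · H(T|S=·).
  S=1: p=0.0800, H(T|S=1) = 1.2988
  S=2: p=0.4000, H(T|S=2) = 1.3182
  S=3: p=0.5200, H(T|S=3) = 1.0061
Weighted sum = 1.154 bits.

1.154 bits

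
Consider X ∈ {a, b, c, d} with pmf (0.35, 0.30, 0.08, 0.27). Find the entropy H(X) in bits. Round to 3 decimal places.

H(X) = −Σ p·log₂ p.
  −(0.35)·log₂(0.35) = 0.5301
  −(0.30)·log₂(0.30) = 0.5211
  −(0.08)·log₂(0.08) = 0.2915
  −(0.27)·log₂(0.27) = 0.5100
Sum: 0.5301 + 0.5211 + 0.2915 + 0.5100 = 1.853 bits.

1.853 bits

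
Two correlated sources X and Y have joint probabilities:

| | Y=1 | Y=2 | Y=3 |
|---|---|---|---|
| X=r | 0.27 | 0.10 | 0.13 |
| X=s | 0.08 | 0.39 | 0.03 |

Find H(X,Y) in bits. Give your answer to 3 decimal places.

2.198 bits

H(X,Y) = −Σ p(x,y)·log₂ p(x,y) over all 6 cells.
  cell (r,1): −0.27·log₂0.27 = 0.5100
  cell (r,2): −0.10·log₂0.10 = 0.3322
  cell (r,3): −0.13·log₂0.13 = 0.3826
  cell (s,1): −0.08·log₂0.08 = 0.2915
  cell (s,2): −0.39·log₂0.39 = 0.5298
  cell (s,3): −0.03·log₂0.03 = 0.1518
Sum = 2.198 bits.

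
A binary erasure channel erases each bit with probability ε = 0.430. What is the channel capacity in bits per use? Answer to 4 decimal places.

0.5700 bits

Binary erasure channel: capacity C = 1 − ε.
C = 1 − 0.430 = 0.5700 bits per channel use.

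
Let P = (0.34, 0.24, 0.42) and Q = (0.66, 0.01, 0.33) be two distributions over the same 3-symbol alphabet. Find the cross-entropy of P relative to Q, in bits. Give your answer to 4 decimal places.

H(P,Q) = −Σ p·log₂ q.
  −0.34·log₂(0.66) = 0.20382
  −0.24·log₂(0.01) = 1.59453
  −0.42·log₂(0.33) = 0.67177
H(P,Q) = 2.4701 bits.

2.4701 bits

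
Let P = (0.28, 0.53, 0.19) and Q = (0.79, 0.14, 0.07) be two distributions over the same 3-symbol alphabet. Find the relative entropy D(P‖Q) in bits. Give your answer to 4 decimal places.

D(P‖Q) = Σ p·log₂(p/q).
  0.28·log₂(0.28/0.79) = -0.41900
  0.53·log₂(0.53/0.14) = 1.01790
  0.19·log₂(0.19/0.07) = 0.27371
D(P‖Q) = 0.8726 bits.

0.8726 bits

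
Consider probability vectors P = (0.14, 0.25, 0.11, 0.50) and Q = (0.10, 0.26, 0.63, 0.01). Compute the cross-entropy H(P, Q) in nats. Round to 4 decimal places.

3.0125 nats

H(P,Q) = −Σ p·ln q.
  −0.14·ln(0.10) = 0.32236
  −0.25·ln(0.26) = 0.33677
  −0.11·ln(0.63) = 0.05082
  −0.50·ln(0.01) = 2.30259
H(P,Q) = 3.0125 nats.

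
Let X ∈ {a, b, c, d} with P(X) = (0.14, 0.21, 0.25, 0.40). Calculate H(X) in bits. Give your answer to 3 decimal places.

H(X) = −Σ p·log₂ p.
  −(0.14)·log₂(0.14) = 0.3971
  −(0.21)·log₂(0.21) = 0.4728
  −(0.25)·log₂(0.25) = 0.5000
  −(0.40)·log₂(0.40) = 0.5288
Sum: 0.3971 + 0.4728 + 0.5000 + 0.5288 = 1.899 bits.

1.899 bits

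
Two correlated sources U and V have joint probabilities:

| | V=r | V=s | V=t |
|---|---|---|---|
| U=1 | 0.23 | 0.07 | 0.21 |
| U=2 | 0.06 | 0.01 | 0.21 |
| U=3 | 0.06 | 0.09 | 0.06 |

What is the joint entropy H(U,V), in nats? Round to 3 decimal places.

H(U,V) = −Σ p(x,y)·ln p(x,y) over all 9 cells.
  cell (1,r): −0.23·ln0.23 = 0.3380
  cell (1,s): −0.07·ln0.07 = 0.1861
  cell (1,t): −0.21·ln0.21 = 0.3277
  cell (2,r): −0.06·ln0.06 = 0.1688
  cell (2,s): −0.01·ln0.01 = 0.0461
  cell (2,t): −0.21·ln0.21 = 0.3277
  cell (3,r): −0.06·ln0.06 = 0.1688
  cell (3,s): −0.09·ln0.09 = 0.2167
  cell (3,t): −0.06·ln0.06 = 0.1688
Sum = 1.949 nats.

1.949 nats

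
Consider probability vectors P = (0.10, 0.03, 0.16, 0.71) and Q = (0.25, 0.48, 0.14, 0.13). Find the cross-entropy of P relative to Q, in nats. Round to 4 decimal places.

1.9238 nats

H(P,Q) = −Σ p·ln q.
  −0.10·ln(0.25) = 0.13863
  −0.03·ln(0.48) = 0.02202
  −0.16·ln(0.14) = 0.31458
  −0.71·ln(0.13) = 1.44856
H(P,Q) = 1.9238 nats.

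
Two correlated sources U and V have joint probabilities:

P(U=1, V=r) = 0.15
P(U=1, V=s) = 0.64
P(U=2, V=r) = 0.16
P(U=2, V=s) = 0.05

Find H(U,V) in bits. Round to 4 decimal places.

1.4617 bits

H(U,V) = −Σ p(x,y)·log₂ p(x,y) over all 4 cells.
  cell (1,r): −0.15·log₂0.15 = 0.41054
  cell (1,s): −0.64·log₂0.64 = 0.41207
  cell (2,r): −0.16·log₂0.16 = 0.42302
  cell (2,s): −0.05·log₂0.05 = 0.21610
Sum = 1.4617 bits.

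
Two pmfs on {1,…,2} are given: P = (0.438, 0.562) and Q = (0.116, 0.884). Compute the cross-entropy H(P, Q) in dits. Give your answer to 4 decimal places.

0.4399 dits

H(P,Q) = −Σ p·log₁₀ q.
  −0.438·log₁₀(0.116) = 0.40977
  −0.562·log₁₀(0.884) = 0.03009
H(P,Q) = 0.4399 dits.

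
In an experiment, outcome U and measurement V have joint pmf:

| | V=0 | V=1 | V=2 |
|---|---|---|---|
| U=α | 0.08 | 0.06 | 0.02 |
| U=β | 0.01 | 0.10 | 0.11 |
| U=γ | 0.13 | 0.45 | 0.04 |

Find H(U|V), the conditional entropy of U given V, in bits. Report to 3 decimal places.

1.133 bits

Chain rule: H(U|V) = H(U,V) − H(V).
Marginals: p(U) = (0.1600, 0.2200, 0.6200), p(V) = (0.2200, 0.6100, 0.1700).
H(U,V) = 2.4836 bits; H(V) = 1.3502 bits.
H(U|V) = 2.4836 − 1.3502 = 1.133 bits.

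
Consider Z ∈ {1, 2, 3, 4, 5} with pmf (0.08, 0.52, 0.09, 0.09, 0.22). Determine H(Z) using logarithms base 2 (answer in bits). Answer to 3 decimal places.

H(Z) = −Σ p·log₂ p.
  −(0.08)·log₂(0.08) = 0.2915
  −(0.52)·log₂(0.52) = 0.4906
  −(0.09)·log₂(0.09) = 0.3127
  −(0.09)·log₂(0.09) = 0.3127
  −(0.22)·log₂(0.22) = 0.4806
Sum: 0.2915 + 0.4906 + 0.3127 + 0.3127 + 0.4806 = 1.888 bits.

1.888 bits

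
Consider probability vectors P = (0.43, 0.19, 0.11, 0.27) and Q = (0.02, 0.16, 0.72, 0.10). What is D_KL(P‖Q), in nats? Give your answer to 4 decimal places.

1.4134 nats

D(P‖Q) = Σ p·ln(p/q).
  0.43·ln(0.43/0.02) = 1.31926
  0.19·ln(0.19/0.16) = 0.03265
  0.11·ln(0.11/0.72) = -0.20666
  0.27·ln(0.27/0.10) = 0.26818
D(P‖Q) = 1.4134 nats.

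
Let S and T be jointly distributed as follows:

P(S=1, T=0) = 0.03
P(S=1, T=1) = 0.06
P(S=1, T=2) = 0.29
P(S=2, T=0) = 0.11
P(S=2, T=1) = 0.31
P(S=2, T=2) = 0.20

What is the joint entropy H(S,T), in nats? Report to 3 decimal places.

H(S,T) = −Σ p(x,y)·ln p(x,y) over all 6 cells.
  cell (1,0): −0.03·ln0.03 = 0.1052
  cell (1,1): −0.06·ln0.06 = 0.1688
  cell (1,2): −0.29·ln0.29 = 0.3590
  cell (2,0): −0.11·ln0.11 = 0.2428
  cell (2,1): −0.31·ln0.31 = 0.3631
  cell (2,2): −0.20·ln0.20 = 0.3219
Sum = 1.561 nats.

1.561 nats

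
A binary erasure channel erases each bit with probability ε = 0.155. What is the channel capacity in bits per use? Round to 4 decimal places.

0.8450 bits

Binary erasure channel: capacity C = 1 − ε.
C = 1 − 0.155 = 0.8450 bits per channel use.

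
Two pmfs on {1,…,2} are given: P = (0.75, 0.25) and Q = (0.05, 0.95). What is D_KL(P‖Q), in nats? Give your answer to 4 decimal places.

D(P‖Q) = Σ p·ln(p/q).
  0.75·ln(0.75/0.05) = 2.03104
  0.25·ln(0.25/0.95) = -0.33375
D(P‖Q) = 1.6973 nats.

1.6973 nats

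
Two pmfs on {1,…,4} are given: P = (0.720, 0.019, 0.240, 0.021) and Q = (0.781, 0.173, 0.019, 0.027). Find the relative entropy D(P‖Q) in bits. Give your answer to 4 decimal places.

0.7255 bits

D(P‖Q) = Σ p·log₂(p/q).
  0.720·log₂(0.720/0.781) = -0.08447
  0.019·log₂(0.019/0.173) = -0.06055
  0.240·log₂(0.240/0.019) = 0.87815
  0.021·log₂(0.021/0.027) = -0.00761
D(P‖Q) = 0.7255 bits.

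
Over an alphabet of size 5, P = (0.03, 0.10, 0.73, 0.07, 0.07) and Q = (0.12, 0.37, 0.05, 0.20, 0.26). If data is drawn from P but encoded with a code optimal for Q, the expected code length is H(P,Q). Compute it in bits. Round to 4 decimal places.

H(P,Q) = −Σ p·log₂ q.
  −0.03·log₂(0.12) = 0.09177
  −0.10·log₂(0.37) = 0.14344
  −0.73·log₂(0.05) = 3.15501
  −0.07·log₂(0.20) = 0.16253
  −0.07·log₂(0.26) = 0.13604
H(P,Q) = 3.6888 bits.

3.6888 bits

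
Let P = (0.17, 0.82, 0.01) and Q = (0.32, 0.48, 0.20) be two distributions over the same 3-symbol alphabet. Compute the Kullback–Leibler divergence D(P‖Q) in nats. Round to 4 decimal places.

D(P‖Q) = Σ p·ln(p/q).
  0.17·ln(0.17/0.32) = -0.10753
  0.82·ln(0.82/0.48) = 0.43912
  0.01·ln(0.01/0.20) = -0.02996
D(P‖Q) = 0.3016 nats.

0.3016 nats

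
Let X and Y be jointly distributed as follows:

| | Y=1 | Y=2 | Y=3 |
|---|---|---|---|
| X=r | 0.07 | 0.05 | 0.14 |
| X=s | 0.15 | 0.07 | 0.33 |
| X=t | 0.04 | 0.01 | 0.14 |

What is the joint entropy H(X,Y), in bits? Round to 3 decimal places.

H(X,Y) = −Σ p(x,y)·log₂ p(x,y) over all 9 cells.
  cell (r,1): −0.07·log₂0.07 = 0.2686
  cell (r,2): −0.05·log₂0.05 = 0.2161
  cell (r,3): −0.14·log₂0.14 = 0.3971
  cell (s,1): −0.15·log₂0.15 = 0.4105
  cell (s,2): −0.07·log₂0.07 = 0.2686
  cell (s,3): −0.33·log₂0.33 = 0.5278
  cell (t,1): −0.04·log₂0.04 = 0.1858
  cell (t,2): −0.01·log₂0.01 = 0.0664
  cell (t,3): −0.14·log₂0.14 = 0.3971
Sum = 2.738 bits.

2.738 bits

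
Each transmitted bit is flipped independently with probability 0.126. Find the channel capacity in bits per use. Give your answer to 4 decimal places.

0.4536 bits

Binary symmetric channel: C = 1 − h₂(ε) where h₂ is the binary entropy function.
h₂(0.126) = −0.126·log₂0.126 − 0.874·log₂0.874 = 0.5464.
C = 1 − 0.5464 = 0.4536 bits per channel use.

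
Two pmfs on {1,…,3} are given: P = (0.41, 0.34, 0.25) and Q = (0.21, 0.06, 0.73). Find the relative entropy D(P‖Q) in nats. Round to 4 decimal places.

0.5962 nats

D(P‖Q) = Σ p·ln(p/q).
  0.41·ln(0.41/0.21) = 0.27431
  0.34·ln(0.34/0.06) = 0.58976
  0.25·ln(0.25/0.73) = -0.26790
D(P‖Q) = 0.5962 nats.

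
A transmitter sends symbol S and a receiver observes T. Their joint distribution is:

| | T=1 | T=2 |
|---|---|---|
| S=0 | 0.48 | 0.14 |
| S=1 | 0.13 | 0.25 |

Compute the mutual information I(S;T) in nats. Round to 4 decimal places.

0.0934 nats

Marginals: p(S) = (0.6200, 0.3800), p(T) = (0.6100, 0.3900).
I(S;T) = H(S) + H(T) − H(S,T).
H(S) = 0.6641, H(T) = 0.6687, H(S,T) = 1.2394.
I(S;T) = 0.6641 + 0.6687 − 1.2394 = 0.0934 nats.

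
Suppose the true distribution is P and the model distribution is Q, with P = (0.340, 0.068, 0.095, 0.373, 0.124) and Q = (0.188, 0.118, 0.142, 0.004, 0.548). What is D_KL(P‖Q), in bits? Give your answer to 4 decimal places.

D(P‖Q) = Σ p·log₂(p/q).
  0.340·log₂(0.340/0.188) = 0.29063
  0.068·log₂(0.068/0.118) = -0.05407
  0.095·log₂(0.095/0.142) = -0.05509
  0.373·log₂(0.373/0.004) = 2.44055
  0.124·log₂(0.124/0.548) = -0.26584
D(P‖Q) = 2.3562 bits.

2.3562 bits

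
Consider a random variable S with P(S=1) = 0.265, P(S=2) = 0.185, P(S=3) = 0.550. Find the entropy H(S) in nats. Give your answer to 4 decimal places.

H(S) = −Σ p·ln p.
  −(0.265)·ln(0.265) = 0.35193
  −(0.185)·ln(0.185) = 0.31217
  −(0.550)·ln(0.550) = 0.32881
Sum: 0.35193 + 0.31217 + 0.32881 = 0.9929 nats.

0.9929 nats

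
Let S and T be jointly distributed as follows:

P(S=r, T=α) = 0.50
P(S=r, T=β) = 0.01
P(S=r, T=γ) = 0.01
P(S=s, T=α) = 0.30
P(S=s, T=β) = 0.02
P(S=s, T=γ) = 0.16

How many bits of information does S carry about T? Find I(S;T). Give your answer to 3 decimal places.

Marginals: p(S) = (0.5200, 0.4800), p(T) = (0.8000, 0.0300, 0.1700).
I(S;T) = H(S) + H(T) − H(S,T).
H(S) = 0.9988, H(T) = 0.8439, H(S,T) = 1.6899.
I(S;T) = 0.9988 + 0.8439 − 1.6899 = 0.153 bits.

0.153 bits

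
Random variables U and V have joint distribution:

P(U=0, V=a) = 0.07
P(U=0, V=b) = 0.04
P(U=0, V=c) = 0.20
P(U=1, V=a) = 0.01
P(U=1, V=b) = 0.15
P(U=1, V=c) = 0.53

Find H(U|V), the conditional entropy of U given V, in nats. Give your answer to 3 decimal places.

0.557 nats

Marginals: p(U) = (0.3100, 0.6900), p(V) = (0.0800, 0.1900, 0.7300).
H(U|V) = Σ p(V) · H(U|V=·).
  V=a: p=0.0800, H(U|V=a) = 0.3768
  V=b: p=0.1900, H(U|V=b) = 0.5147
  V=c: p=0.7300, H(U|V=c) = 0.5872
Weighted sum = 0.557 nats.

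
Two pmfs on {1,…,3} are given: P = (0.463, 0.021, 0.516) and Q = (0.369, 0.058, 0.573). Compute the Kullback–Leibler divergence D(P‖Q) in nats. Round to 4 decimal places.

0.0297 nats

D(P‖Q) = Σ p·ln(p/q).
  0.463·ln(0.463/0.369) = 0.10507
  0.021·ln(0.021/0.058) = -0.02133
  0.516·ln(0.516/0.573) = -0.05407
D(P‖Q) = 0.0297 nats.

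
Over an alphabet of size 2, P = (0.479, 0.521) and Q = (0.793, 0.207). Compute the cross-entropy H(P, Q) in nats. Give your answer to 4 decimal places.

0.9317 nats

H(P,Q) = −Σ p·ln q.
  −0.479·ln(0.793) = 0.11110
  −0.521·ln(0.207) = 0.82059
H(P,Q) = 0.9317 nats.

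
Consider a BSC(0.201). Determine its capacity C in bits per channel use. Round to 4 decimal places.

Binary symmetric channel: C = 1 − h₂(ε) where h₂ is the binary entropy function.
h₂(0.201) = −0.201·log₂0.201 − 0.799·log₂0.799 = 0.7239.
C = 1 − 0.7239 = 0.2761 bits per channel use.

0.2761 bits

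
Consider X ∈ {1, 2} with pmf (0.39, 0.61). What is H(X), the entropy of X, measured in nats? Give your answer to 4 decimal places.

0.6687 nats

H(X) = −Σ p·ln p.
  −(0.39)·ln(0.39) = 0.36723
  −(0.61)·ln(0.61) = 0.30152
Sum: 0.36723 + 0.30152 = 0.6687 nats.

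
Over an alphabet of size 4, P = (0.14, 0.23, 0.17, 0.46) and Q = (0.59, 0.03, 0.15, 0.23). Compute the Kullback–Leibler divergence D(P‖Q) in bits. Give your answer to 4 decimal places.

0.8760 bits

D(P‖Q) = Σ p·log₂(p/q).
  0.14·log₂(0.14/0.59) = -0.29054
  0.23·log₂(0.23/0.03) = 0.67588
  0.17·log₂(0.17/0.15) = 0.03070
  0.46·log₂(0.46/0.23) = 0.46000
D(P‖Q) = 0.8760 bits.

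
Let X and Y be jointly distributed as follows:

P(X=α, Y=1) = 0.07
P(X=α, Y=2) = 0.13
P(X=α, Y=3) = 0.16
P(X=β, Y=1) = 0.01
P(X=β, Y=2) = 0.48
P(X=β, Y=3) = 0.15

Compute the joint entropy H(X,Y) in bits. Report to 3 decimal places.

H(X,Y) = −Σ p(x,y)·log₂ p(x,y) over all 6 cells.
  cell (α,1): −0.07·log₂0.07 = 0.2686
  cell (α,2): −0.13·log₂0.13 = 0.3826
  cell (α,3): −0.16·log₂0.16 = 0.4230
  cell (β,1): −0.01·log₂0.01 = 0.0664
  cell (β,2): −0.48·log₂0.48 = 0.5083
  cell (β,3): −0.15·log₂0.15 = 0.4105
Sum = 2.059 bits.

2.059 bits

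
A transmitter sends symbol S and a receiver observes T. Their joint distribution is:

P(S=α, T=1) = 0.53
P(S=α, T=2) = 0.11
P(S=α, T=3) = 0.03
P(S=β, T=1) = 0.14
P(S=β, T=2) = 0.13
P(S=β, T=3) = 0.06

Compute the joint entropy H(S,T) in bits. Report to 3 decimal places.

H(S,T) = −Σ p(x,y)·log₂ p(x,y) over all 6 cells.
  cell (α,1): −0.53·log₂0.53 = 0.4854
  cell (α,2): −0.11·log₂0.11 = 0.3503
  cell (α,3): −0.03·log₂0.03 = 0.1518
  cell (β,1): −0.14·log₂0.14 = 0.3971
  cell (β,2): −0.13·log₂0.13 = 0.3826
  cell (β,3): −0.06·log₂0.06 = 0.2435
Sum = 2.011 bits.

2.011 bits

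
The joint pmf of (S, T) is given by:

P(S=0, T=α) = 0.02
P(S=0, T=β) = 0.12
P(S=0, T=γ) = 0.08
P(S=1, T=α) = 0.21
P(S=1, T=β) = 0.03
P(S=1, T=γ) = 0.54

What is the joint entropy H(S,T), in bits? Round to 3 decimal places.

H(S,T) = −Σ p(x,y)·log₂ p(x,y) over all 6 cells.
  cell (0,α): −0.02·log₂0.02 = 0.1129
  cell (0,β): −0.12·log₂0.12 = 0.3671
  cell (0,γ): −0.08·log₂0.08 = 0.2915
  cell (1,α): −0.21·log₂0.21 = 0.4728
  cell (1,β): −0.03·log₂0.03 = 0.1518
  cell (1,γ): −0.54·log₂0.54 = 0.4800
Sum = 1.876 bits.

1.876 bits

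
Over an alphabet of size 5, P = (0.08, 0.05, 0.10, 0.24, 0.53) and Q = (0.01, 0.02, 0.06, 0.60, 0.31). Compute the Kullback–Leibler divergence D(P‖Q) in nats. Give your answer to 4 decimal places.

0.3276 nats

D(P‖Q) = Σ p·ln(p/q).
  0.08·ln(0.08/0.01) = 0.16636
  0.05·ln(0.05/0.02) = 0.04581
  0.10·ln(0.10/0.06) = 0.05108
  0.24·ln(0.24/0.60) = -0.21991
  0.53·ln(0.53/0.31) = 0.28424
D(P‖Q) = 0.3276 nats.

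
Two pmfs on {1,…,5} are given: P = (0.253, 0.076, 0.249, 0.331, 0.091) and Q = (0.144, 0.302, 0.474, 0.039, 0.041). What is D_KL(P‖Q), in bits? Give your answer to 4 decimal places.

0.9491 bits

D(P‖Q) = Σ p·log₂(p/q).
  0.253·log₂(0.253/0.144) = 0.20571
  0.076·log₂(0.076/0.302) = -0.15128
  0.249·log₂(0.249/0.474) = -0.23126
  0.331·log₂(0.331/0.039) = 1.02123
  0.091·log₂(0.091/0.041) = 0.10467
D(P‖Q) = 0.9491 bits.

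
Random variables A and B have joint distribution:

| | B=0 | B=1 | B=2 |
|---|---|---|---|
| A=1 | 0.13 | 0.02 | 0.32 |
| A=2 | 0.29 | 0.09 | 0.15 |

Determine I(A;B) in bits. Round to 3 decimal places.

Marginals: p(A) = (0.4700, 0.5300), p(B) = (0.4200, 0.1100, 0.4700).
I(A;B) = Σ p(x,y)·log₂[p(x,y)/(p(x)p(y))].
  (1,0): 0.13·log₂(0.6586) = -0.0783
  (1,1): 0.02·log₂(0.3868) = -0.0274
  (1,2): 0.32·log₂(1.4486) = 0.1711
  (2,0): 0.29·log₂(1.3028) = 0.1107
  (2,1): 0.09·log₂(1.5437) = 0.0564
  (2,2): 0.15·log₂(0.6022) = -0.1098
Sum = 0.123 bits.

0.123 bits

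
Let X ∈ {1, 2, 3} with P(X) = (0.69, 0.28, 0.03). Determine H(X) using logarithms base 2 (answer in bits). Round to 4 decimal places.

1.0354 bits

H(X) = −Σ p·log₂ p.
  −(0.69)·log₂(0.69) = 0.36938
  −(0.28)·log₂(0.28) = 0.51422
  −(0.03)·log₂(0.03) = 0.15177
Sum: 0.36938 + 0.51422 + 0.15177 = 1.0354 bits.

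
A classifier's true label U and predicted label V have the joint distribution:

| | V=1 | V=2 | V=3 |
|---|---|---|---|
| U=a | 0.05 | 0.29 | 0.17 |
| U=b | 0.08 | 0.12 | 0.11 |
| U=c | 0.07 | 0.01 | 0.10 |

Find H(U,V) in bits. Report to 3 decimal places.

H(U,V) = −Σ p(x,y)·log₂ p(x,y) over all 9 cells.
  cell (a,1): −0.05·log₂0.05 = 0.2161
  cell (a,2): −0.29·log₂0.29 = 0.5179
  cell (a,3): −0.17·log₂0.17 = 0.4346
  cell (b,1): −0.08·log₂0.08 = 0.2915
  cell (b,2): −0.12·log₂0.12 = 0.3671
  cell (b,3): −0.11·log₂0.11 = 0.3503
  cell (c,1): −0.07·log₂0.07 = 0.2686
  cell (c,2): −0.01·log₂0.01 = 0.0664
  cell (c,3): −0.10·log₂0.10 = 0.3322
Sum = 2.845 bits.

2.845 bits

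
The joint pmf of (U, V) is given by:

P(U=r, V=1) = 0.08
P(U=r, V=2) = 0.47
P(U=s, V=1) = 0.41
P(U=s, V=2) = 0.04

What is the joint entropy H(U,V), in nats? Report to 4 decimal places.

H(U,V) = −Σ p(x,y)·ln p(x,y) over all 4 cells.
  cell (r,1): −0.08·ln0.08 = 0.20206
  cell (r,2): −0.47·ln0.47 = 0.35486
  cell (s,1): −0.41·ln0.41 = 0.36556
  cell (s,2): −0.04·ln0.04 = 0.12876
Sum = 1.0512 nats.

1.0512 nats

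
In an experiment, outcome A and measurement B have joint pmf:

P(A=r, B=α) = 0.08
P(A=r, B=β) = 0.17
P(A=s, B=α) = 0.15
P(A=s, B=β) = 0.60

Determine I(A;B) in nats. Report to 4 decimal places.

0.0073 nats

Marginals: p(A) = (0.2500, 0.7500), p(B) = (0.2300, 0.7700).
I(A;B) = Σ p(x,y)·ln[p(x,y)/(p(x)p(y))].
  (r,α): 0.08·ln(1.3913) = 0.02642
  (r,β): 0.17·ln(0.8831) = -0.02113
  (s,α): 0.15·ln(0.8696) = -0.02096
  (s,β): 0.60·ln(1.0390) = 0.02293
Sum = 0.0073 nats.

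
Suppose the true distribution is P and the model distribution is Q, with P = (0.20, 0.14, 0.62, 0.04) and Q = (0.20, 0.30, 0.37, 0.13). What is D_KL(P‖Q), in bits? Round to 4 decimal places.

0.2398 bits

D(P‖Q) = Σ p·log₂(p/q).
  0.20·log₂(0.20/0.20) = 0.00000
  0.14·log₂(0.14/0.30) = -0.15393
  0.62·log₂(0.62/0.37) = 0.46174
  0.04·log₂(0.04/0.13) = -0.06802
D(P‖Q) = 0.2398 bits.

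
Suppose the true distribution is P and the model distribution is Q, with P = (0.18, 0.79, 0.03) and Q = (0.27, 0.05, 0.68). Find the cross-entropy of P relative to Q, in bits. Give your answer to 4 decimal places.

H(P,Q) = −Σ p·log₂ q.
  −0.18·log₂(0.27) = 0.34001
  −0.79·log₂(0.05) = 3.41432
  −0.03·log₂(0.68) = 0.01669
H(P,Q) = 3.7710 bits.

3.7710 bits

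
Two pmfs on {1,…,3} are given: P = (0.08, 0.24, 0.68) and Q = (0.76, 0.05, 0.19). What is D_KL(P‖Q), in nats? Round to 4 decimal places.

D(P‖Q) = Σ p·ln(p/q).
  0.08·ln(0.08/0.76) = -0.18010
  0.24·ln(0.24/0.05) = 0.37647
  0.68·ln(0.68/0.19) = 0.86705
D(P‖Q) = 1.0634 nats.

1.0634 nats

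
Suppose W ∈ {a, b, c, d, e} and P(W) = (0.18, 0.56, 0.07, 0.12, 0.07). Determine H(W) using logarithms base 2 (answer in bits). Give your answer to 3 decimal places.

H(W) = −Σ p·log₂ p.
  −(0.18)·log₂(0.18) = 0.4453
  −(0.56)·log₂(0.56) = 0.4684
  −(0.07)·log₂(0.07) = 0.2686
  −(0.12)·log₂(0.12) = 0.3671
  −(0.07)·log₂(0.07) = 0.2686
Sum: 0.4453 + 0.4684 + 0.2686 + 0.3671 + 0.2686 = 1.818 bits.

1.818 bits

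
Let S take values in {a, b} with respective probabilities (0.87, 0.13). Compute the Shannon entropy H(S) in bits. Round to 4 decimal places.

H(S) = −Σ p·log₂ p.
  −(0.87)·log₂(0.87) = 0.17479
  −(0.13)·log₂(0.13) = 0.38264
Sum: 0.17479 + 0.38264 = 0.5574 bits.

0.5574 bits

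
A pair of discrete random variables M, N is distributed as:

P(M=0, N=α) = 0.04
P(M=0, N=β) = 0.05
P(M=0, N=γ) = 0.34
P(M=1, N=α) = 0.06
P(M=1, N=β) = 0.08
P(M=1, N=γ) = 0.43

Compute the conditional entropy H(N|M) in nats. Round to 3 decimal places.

0.696 nats

Marginals: p(M) = (0.4300, 0.5700), p(N) = (0.1000, 0.1300, 0.7700).
H(N|M) = Σ p(M) · H(N|M=·).
  M=0: p=0.4300, H(N|M=0) = 0.6568
  M=1: p=0.5700, H(N|M=1) = 0.7252
Weighted sum = 0.696 nats.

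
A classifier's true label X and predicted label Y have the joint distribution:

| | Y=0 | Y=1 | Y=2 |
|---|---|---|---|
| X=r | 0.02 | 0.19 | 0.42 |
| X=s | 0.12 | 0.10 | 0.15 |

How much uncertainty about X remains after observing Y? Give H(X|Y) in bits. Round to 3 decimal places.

0.826 bits

Marginals: p(X) = (0.6300, 0.3700), p(Y) = (0.1400, 0.2900, 0.5700).
H(X|Y) = Σ p(Y) · H(X|Y=·).
  Y=0: p=0.1400, H(X|Y=0) = 0.5917
  Y=1: p=0.2900, H(X|Y=1) = 0.9294
  Y=2: p=0.5700, H(X|Y=2) = 0.8315
Weighted sum = 0.826 bits.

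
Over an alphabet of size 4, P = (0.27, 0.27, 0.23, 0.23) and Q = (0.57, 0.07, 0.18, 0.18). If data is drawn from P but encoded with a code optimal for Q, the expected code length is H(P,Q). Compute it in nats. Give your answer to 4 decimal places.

1.6586 nats

H(P,Q) = −Σ p·ln q.
  −0.27·ln(0.57) = 0.15177
  −0.27·ln(0.07) = 0.71800
  −0.23·ln(0.18) = 0.39440
  −0.23·ln(0.18) = 0.39440
H(P,Q) = 1.6586 nats.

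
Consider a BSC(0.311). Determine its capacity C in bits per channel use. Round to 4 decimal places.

0.1057 bits

Binary symmetric channel: C = 1 − h₂(ε) where h₂ is the binary entropy function.
h₂(0.311) = −0.311·log₂0.311 − 0.689·log₂0.689 = 0.8943.
C = 1 − 0.8943 = 0.1057 bits per channel use.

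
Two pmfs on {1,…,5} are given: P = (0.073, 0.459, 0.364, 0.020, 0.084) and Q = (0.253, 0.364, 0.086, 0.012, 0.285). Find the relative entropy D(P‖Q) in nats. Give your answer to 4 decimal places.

0.4485 nats

D(P‖Q) = Σ p·ln(p/q).
  0.073·ln(0.073/0.253) = -0.09073
  0.459·ln(0.459/0.364) = 0.10644
  0.364·ln(0.364/0.086) = 0.52518
  0.020·ln(0.020/0.012) = 0.01022
  0.084·ln(0.084/0.285) = -0.10262
D(P‖Q) = 0.4485 nats.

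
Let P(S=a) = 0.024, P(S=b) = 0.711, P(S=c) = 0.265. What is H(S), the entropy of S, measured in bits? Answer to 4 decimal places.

H(S) = −Σ p·log₂ p.
  −(0.024)·log₂(0.024) = 0.12914
  −(0.711)·log₂(0.711) = 0.34987
  −(0.265)·log₂(0.265) = 0.50772
Sum: 0.12914 + 0.34987 + 0.50772 = 0.9867 bits.

0.9867 bits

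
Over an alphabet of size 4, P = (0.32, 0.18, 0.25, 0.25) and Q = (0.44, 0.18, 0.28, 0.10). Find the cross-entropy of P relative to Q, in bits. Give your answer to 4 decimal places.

H(P,Q) = −Σ p·log₂ q.
  −0.32·log₂(0.44) = 0.37902
  −0.18·log₂(0.18) = 0.44531
  −0.25·log₂(0.28) = 0.45913
  −0.25·log₂(0.10) = 0.83048
H(P,Q) = 2.1139 bits.

2.1139 bits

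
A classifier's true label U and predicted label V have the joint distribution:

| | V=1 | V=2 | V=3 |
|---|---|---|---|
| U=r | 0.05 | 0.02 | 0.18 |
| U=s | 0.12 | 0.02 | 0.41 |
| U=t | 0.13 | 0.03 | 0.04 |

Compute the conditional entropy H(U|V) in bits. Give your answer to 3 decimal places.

Chain rule: H(U|V) = H(U,V) − H(V).
Marginals: p(U) = (0.2500, 0.5500, 0.2000), p(V) = (0.3000, 0.0700, 0.6300).
H(U,V) = 2.5018 bits; H(V) = 1.2096 bits.
H(U|V) = 2.5018 − 1.2096 = 1.292 bits.

1.292 bits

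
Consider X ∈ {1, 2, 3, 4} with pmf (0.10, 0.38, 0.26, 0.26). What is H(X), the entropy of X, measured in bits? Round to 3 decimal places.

H(X) = −Σ p·log₂ p.
  −(0.10)·log₂(0.10) = 0.3322
  −(0.38)·log₂(0.38) = 0.5305
  −(0.26)·log₂(0.26) = 0.5053
  −(0.26)·log₂(0.26) = 0.5053
Sum: 0.3322 + 0.5305 + 0.5053 + 0.5053 = 1.873 bits.

1.873 bits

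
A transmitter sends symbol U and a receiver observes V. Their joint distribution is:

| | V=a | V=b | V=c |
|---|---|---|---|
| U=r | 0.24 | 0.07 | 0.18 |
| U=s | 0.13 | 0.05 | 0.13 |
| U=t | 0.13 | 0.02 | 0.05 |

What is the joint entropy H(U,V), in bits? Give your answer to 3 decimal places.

H(U,V) = −Σ p(x,y)·log₂ p(x,y) over all 9 cells.
  cell (r,a): −0.24·log₂0.24 = 0.4941
  cell (r,b): −0.07·log₂0.07 = 0.2686
  cell (r,c): −0.18·log₂0.18 = 0.4453
  cell (s,a): −0.13·log₂0.13 = 0.3826
  cell (s,b): −0.05·log₂0.05 = 0.2161
  cell (s,c): −0.13·log₂0.13 = 0.3826
  cell (t,a): −0.13·log₂0.13 = 0.3826
  cell (t,b): −0.02·log₂0.02 = 0.1129
  cell (t,c): −0.05·log₂0.05 = 0.2161
Sum = 2.901 bits.

2.901 bits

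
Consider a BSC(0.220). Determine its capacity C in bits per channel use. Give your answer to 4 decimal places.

0.2398 bits

Binary symmetric channel: C = 1 − h₂(ε) where h₂ is the binary entropy function.
h₂(0.220) = −0.220·log₂0.220 − 0.780·log₂0.780 = 0.7602.
C = 1 − 0.7602 = 0.2398 bits per channel use.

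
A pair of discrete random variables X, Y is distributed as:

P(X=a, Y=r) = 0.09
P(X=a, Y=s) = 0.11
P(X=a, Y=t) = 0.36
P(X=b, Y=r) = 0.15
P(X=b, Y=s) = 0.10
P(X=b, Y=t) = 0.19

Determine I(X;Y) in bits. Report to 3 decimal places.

0.039 bits

Marginals: p(X) = (0.5600, 0.4400), p(Y) = (0.2400, 0.2100, 0.5500).
I(X;Y) = Σ p(x,y)·log₂[p(x,y)/(p(x)p(y))].
  (a,r): 0.09·log₂(0.6696) = -0.0521
  (a,s): 0.11·log₂(0.9354) = -0.0106
  (a,t): 0.36·log₂(1.1688) = 0.0810
  (b,r): 0.15·log₂(1.4205) = 0.0760
  (b,s): 0.10·log₂(1.0823) = 0.0114
  (b,t): 0.19·log₂(0.7851) = -0.0663
Sum = 0.039 bits.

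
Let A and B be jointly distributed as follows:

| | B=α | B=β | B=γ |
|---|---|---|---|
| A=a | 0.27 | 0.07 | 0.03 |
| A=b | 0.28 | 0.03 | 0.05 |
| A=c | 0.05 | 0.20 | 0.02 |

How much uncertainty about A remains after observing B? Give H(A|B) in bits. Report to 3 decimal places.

Marginals: p(A) = (0.3700, 0.3600, 0.2700), p(B) = (0.6000, 0.3000, 0.1000).
H(A|B) = Σ p(B) · H(A|B=·).
  B=α: p=0.6000, H(A|B=α) = 1.3303
  B=β: p=0.3000, H(A|B=β) = 1.2121
  B=γ: p=0.1000, H(A|B=γ) = 1.4855
Weighted sum = 1.310 bits.

1.310 bits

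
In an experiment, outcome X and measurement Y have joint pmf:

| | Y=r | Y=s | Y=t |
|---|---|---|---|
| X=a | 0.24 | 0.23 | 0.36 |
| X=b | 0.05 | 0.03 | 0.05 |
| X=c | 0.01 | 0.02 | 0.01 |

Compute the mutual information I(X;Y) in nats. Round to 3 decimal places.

0.007 nats

Marginals: p(X) = (0.8300, 0.1300, 0.0400), p(Y) = (0.3000, 0.2800, 0.4200).
I(X;Y) = H(X) + H(Y) − H(X,Y).
H(X) = 0.5486, H(Y) = 1.0820, H(X,Y) = 1.6234.
I(X;Y) = 0.5486 + 1.0820 − 1.6234 = 0.007 nats.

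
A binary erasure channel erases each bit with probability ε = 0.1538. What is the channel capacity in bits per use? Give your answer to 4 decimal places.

0.8462 bits

Binary erasure channel: capacity C = 1 − ε.
C = 1 − 0.1538 = 0.8462 bits per channel use.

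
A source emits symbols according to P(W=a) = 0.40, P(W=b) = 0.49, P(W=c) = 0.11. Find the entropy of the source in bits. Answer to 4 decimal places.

1.3833 bits

H(W) = −Σ p·log₂ p.
  −(0.40)·log₂(0.40) = 0.52877
  −(0.49)·log₂(0.49) = 0.50428
  −(0.11)·log₂(0.11) = 0.35029
Sum: 0.52877 + 0.50428 + 0.35029 = 1.3833 bits.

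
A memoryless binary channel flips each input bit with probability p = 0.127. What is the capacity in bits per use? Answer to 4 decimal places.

Binary symmetric channel: C = 1 − h₂(ε) where h₂ is the binary entropy function.
h₂(0.127) = −0.127·log₂0.127 − 0.873·log₂0.873 = 0.5492.
C = 1 − 0.5492 = 0.4508 bits per channel use.

0.4508 bits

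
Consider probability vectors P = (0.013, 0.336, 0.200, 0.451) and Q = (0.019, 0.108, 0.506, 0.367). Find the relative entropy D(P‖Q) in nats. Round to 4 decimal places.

D(P‖Q) = Σ p·ln(p/q).
  0.013·ln(0.013/0.019) = -0.00493
  0.336·ln(0.336/0.108) = 0.38135
  0.200·ln(0.200/0.506) = -0.18564
  0.451·ln(0.451/0.367) = 0.09295
D(P‖Q) = 0.2837 nats.

0.2837 nats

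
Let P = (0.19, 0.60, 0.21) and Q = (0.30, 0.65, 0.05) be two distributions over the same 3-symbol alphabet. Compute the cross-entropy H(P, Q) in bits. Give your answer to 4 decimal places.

1.6105 bits

H(P,Q) = −Σ p·log₂ q.
  −0.19·log₂(0.30) = 0.33002
  −0.60·log₂(0.65) = 0.37289
  −0.21·log₂(0.05) = 0.90760
H(P,Q) = 1.6105 bits.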